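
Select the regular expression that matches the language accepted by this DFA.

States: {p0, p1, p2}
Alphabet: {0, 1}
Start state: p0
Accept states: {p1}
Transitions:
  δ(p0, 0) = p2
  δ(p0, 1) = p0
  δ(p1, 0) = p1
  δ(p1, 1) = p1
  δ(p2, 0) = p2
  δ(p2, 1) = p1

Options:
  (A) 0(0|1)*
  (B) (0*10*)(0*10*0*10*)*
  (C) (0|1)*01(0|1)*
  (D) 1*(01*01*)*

Check each option against the DFA on short strings; one disagreement eliminates an option:
  (A) 0(0|1)*: on '0' the DFA goes p0 → p2 and rejects (p2 ∉ Accept), but the regex matches it → eliminate
  (B) (0*10*)(0*10*0*10*)*: on '1' the DFA goes p0 → p0 and rejects (p0 ∉ Accept), but the regex matches it → eliminate
  (C) (0|1)*01(0|1)*: agrees with the DFA on every string of length ≤ 6
  (D) 1*(01*01*)*: on ε the DFA stays in p0 and rejects (p0 ∉ Accept), but the regex matches it → eliminate
Only (C) is consistent with the DFA.
(C) (0|1)*01(0|1)*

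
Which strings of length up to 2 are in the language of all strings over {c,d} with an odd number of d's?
d, cd, dc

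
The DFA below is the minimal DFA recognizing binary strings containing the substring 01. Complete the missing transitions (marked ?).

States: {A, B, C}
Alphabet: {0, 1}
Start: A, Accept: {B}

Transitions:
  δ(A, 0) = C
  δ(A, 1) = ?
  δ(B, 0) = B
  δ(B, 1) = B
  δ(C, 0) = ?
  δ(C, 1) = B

From the language and accept set, identify what each state tracks — A: no 0 seen yet; B: substring 01 seen; C: seen a 0, waiting for 1.
Each missing δ(q, a) is the state matching the new tracked value after reading a.
δ(A, 1) = A; δ(C, 0) = C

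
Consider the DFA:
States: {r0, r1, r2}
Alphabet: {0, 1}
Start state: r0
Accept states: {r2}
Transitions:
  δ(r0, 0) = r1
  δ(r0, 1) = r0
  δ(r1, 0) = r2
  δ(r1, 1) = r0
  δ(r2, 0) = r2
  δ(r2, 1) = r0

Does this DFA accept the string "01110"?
Processing string "01110":
  r0 --0--> r1
  r1 --1--> r0
  r0 --1--> r0
  r0 --1--> r0
  r0 --0--> r1
Final state: r1
Accept states: {r2}
No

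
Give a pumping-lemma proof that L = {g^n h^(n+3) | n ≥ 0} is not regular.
Assume L is regular with pumping length p. Idea: pumping the g-block breaks the fixed offset of 3.
Choose s = g^p h^(p+3) ∈ L. By the pumping lemma, s = xyz with |xy| ≤ p, |y| > 0, so y = g^k with k ≥ 1. Then xy²z = g^(p+k) h^(p+3). For this to be in L we would need p+3 = (p+k)+3, i.e. k = 0, contradicting k ≥ 1. So xy²z ∉ L.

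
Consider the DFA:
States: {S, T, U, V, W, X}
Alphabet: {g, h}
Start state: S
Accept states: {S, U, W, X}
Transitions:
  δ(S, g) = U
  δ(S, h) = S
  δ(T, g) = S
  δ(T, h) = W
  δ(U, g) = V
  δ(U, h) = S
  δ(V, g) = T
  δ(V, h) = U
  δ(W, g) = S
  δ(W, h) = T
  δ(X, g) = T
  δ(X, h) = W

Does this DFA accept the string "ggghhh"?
Processing string "ggghhh":
  S --g--> U
  U --g--> V
  V --g--> T
  T --h--> W
  W --h--> T
  T --h--> W
Final state: W
Accept states: {S, U, W, X}
Yes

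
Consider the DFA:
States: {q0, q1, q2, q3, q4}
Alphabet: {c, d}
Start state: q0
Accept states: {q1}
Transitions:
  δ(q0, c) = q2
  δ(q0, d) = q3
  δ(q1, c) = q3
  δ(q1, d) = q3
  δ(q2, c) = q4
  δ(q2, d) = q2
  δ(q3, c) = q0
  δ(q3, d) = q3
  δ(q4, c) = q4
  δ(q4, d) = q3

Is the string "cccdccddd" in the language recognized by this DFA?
Processing string "cccdccddd":
  q0 --c--> q2
  q2 --c--> q4
  q4 --c--> q4
  q4 --d--> q3
  q3 --c--> q0
  q0 --c--> q2
  q2 --d--> q2
  q2 --d--> q2
  q2 --d--> q2
Final state: q2
Accept states: {q1}
No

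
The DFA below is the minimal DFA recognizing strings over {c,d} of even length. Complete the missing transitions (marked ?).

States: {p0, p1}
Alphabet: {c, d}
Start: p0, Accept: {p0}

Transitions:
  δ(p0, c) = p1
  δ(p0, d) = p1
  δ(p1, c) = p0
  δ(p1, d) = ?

From the language and accept set, identify what each state tracks — p0: even length so far; p1: odd length so far.
Each missing δ(q, a) is the state matching the new tracked value after reading a.
δ(p1, d) = p0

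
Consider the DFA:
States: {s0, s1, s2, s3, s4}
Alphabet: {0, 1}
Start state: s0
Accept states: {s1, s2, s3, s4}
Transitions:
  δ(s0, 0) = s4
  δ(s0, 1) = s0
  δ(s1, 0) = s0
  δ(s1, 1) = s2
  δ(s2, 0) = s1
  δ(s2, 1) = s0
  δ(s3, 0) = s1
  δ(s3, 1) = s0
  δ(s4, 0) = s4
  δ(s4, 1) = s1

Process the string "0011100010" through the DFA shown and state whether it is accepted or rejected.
Processing string "0011100010":
  s0 --0--> s4
  s4 --0--> s4
  s4 --1--> s1
  s1 --1--> s2
  s2 --1--> s0
  s0 --0--> s4
  s4 --0--> s4
  s4 --0--> s4
  s4 --1--> s1
  s1 --0--> s0
Final state: s0
Accept states: {s1, s2, s3, s4}
No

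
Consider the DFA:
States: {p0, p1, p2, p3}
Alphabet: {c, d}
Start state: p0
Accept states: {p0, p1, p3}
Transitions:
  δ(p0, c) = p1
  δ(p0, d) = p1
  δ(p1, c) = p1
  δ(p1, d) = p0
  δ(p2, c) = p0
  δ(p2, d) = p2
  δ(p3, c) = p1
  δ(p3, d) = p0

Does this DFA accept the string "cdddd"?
Processing string "cdddd":
  p0 --c--> p1
  p1 --d--> p0
  p0 --d--> p1
  p1 --d--> p0
  p0 --d--> p1
Final state: p1
Accept states: {p0, p1, p3}
Yes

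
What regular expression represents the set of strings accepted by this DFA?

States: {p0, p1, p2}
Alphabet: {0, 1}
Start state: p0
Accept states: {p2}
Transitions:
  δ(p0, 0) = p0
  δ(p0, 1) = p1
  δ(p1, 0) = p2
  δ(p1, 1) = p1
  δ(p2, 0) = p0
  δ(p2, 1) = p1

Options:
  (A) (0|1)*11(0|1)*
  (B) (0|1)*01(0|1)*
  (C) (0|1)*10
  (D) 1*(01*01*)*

Check each option against the DFA on short strings; one disagreement eliminates an option:
  (A) (0|1)*11(0|1)*: on '10' the DFA goes p0 → p1 → p2 and accepts (p2 ∈ Accept), but the regex does not match it → eliminate
  (B) (0|1)*01(0|1)*: on '01' the DFA goes p0 → p0 → p1 and rejects (p1 ∉ Accept), but the regex matches it → eliminate
  (C) (0|1)*10: agrees with the DFA on every string of length ≤ 6
  (D) 1*(01*01*)*: on ε the DFA stays in p0 and rejects (p0 ∉ Accept), but the regex matches it → eliminate
Only (C) is consistent with the DFA.
(C) (0|1)*10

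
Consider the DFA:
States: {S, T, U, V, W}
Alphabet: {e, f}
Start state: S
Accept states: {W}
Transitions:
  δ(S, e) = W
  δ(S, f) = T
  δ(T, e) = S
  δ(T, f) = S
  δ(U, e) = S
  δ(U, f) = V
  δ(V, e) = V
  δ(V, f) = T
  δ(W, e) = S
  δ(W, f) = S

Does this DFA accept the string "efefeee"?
Processing string "efefeee":
  S --e--> W
  W --f--> S
  S --e--> W
  W --f--> S
  S --e--> W
  W --e--> S
  S --e--> W
Final state: W
Accept states: {W}
Yes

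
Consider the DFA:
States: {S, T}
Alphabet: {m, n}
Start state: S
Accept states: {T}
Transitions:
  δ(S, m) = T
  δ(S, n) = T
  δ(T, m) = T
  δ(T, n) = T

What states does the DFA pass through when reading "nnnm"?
read 'n': S → T
  read 'n': T → T
  read 'n': T → T
  read 'm': T → T
S -> T -> T -> T -> T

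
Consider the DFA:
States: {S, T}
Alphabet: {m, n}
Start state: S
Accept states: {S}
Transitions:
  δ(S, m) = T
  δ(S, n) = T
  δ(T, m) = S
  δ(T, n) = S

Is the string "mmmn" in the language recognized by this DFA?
Processing string "mmmn":
  S --m--> T
  T --m--> S
  S --m--> T
  T --n--> S
Final state: S
Accept states: {S}
Yes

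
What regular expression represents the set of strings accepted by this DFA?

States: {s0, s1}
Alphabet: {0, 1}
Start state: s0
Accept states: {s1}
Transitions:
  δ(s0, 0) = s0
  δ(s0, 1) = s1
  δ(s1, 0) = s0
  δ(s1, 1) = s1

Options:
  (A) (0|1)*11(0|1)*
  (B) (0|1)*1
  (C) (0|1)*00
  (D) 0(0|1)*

Check each option against the DFA on short strings; one disagreement eliminates an option:
  (A) (0|1)*11(0|1)*: on '1' the DFA goes s0 → s1 and accepts (s1 ∈ Accept), but the regex does not match it → eliminate
  (B) (0|1)*1: agrees with the DFA on every string of length ≤ 6
  (C) (0|1)*00: on '1' the DFA goes s0 → s1 and accepts (s1 ∈ Accept), but the regex does not match it → eliminate
  (D) 0(0|1)*: on '0' the DFA goes s0 → s0 and rejects (s0 ∉ Accept), but the regex matches it → eliminate
Only (B) is consistent with the DFA.
(B) (0|1)*1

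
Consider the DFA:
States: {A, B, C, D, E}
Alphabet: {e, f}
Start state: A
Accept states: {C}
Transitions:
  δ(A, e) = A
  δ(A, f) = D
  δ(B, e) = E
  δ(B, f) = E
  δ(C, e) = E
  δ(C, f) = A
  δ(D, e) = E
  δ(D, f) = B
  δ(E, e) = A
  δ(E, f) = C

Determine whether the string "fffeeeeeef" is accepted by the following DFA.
Processing string "fffeeeeeef":
  A --f--> D
  D --f--> B
  B --f--> E
  E --e--> A
  A --e--> A
  A --e--> A
  A --e--> A
  A --e--> A
  A --e--> A
  A --f--> D
Final state: D
Accept states: {C}
No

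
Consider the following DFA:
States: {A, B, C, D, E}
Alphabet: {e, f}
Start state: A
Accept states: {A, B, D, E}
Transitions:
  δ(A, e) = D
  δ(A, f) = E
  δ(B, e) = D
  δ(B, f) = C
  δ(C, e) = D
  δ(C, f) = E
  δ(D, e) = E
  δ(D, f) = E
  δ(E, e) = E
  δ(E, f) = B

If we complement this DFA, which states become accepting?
Complement accept states = All states \ Original accept states
= {A, B, C, D, E} \ {A, B, D, E}
{C}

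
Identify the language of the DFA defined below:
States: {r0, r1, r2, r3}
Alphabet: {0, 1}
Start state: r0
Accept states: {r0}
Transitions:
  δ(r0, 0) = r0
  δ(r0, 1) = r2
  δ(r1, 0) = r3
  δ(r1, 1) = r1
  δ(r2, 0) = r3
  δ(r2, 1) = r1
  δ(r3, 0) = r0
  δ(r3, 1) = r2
Testing a few strings:
  '10' → reject
  '1100' → accept
  '1' → reject
  '000' → accept
State roles: r0=value ≡ 0 (mod 4); r1=value ≡ 3 (mod 4); r2=value ≡ 1 (mod 4); r3=value ≡ 2 (mod 4)
All binary strings representing a multiple of 4 (read in base 2; leading zeros allowed and ε counts as 0)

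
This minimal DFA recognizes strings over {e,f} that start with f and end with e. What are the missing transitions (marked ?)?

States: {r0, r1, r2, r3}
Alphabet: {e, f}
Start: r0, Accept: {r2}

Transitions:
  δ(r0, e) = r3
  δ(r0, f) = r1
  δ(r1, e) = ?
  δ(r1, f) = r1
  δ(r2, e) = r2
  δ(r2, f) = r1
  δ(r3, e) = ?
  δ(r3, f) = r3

From the language and accept set, identify what each state tracks — r0: no input read; r1: started with f, last symbol f; r2: started with f, last symbol e; r3: started with e (dead).
Each missing δ(q, a) is the state matching the new tracked value after reading a.
δ(r1, e) = r2; δ(r3, e) = r3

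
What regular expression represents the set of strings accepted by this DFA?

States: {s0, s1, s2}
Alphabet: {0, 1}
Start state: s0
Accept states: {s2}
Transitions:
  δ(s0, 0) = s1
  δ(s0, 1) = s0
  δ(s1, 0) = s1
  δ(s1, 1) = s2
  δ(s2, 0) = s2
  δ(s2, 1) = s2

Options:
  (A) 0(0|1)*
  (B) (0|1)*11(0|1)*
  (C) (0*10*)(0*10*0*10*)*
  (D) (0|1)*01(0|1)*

Check each option against the DFA on short strings; one disagreement eliminates an option:
  (A) 0(0|1)*: on '0' the DFA goes s0 → s1 and rejects (s1 ∉ Accept), but the regex matches it → eliminate
  (B) (0|1)*11(0|1)*: on '01' the DFA goes s0 → s1 → s2 and accepts (s2 ∈ Accept), but the regex does not match it → eliminate
  (C) (0*10*)(0*10*0*10*)*: on '1' the DFA goes s0 → s0 and rejects (s0 ∉ Accept), but the regex matches it → eliminate
  (D) (0|1)*01(0|1)*: agrees with the DFA on every string of length ≤ 6
Only (D) is consistent with the DFA.
(D) (0|1)*01(0|1)*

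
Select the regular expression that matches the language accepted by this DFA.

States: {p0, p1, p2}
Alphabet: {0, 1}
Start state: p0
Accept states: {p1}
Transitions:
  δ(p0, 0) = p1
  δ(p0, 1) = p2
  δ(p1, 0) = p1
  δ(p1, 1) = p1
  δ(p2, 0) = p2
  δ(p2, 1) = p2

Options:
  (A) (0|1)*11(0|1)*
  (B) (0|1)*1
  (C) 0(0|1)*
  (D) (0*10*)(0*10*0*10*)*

Check each option against the DFA on short strings; one disagreement eliminates an option:
  (A) (0|1)*11(0|1)*: on '0' the DFA goes p0 → p1 and accepts (p1 ∈ Accept), but the regex does not match it → eliminate
  (B) (0|1)*1: on '0' the DFA goes p0 → p1 and accepts (p1 ∈ Accept), but the regex does not match it → eliminate
  (C) 0(0|1)*: agrees with the DFA on every string of length ≤ 6
  (D) (0*10*)(0*10*0*10*)*: on '0' the DFA goes p0 → p1 and accepts (p1 ∈ Accept), but the regex does not match it → eliminate
Only (C) is consistent with the DFA.
(C) 0(0|1)*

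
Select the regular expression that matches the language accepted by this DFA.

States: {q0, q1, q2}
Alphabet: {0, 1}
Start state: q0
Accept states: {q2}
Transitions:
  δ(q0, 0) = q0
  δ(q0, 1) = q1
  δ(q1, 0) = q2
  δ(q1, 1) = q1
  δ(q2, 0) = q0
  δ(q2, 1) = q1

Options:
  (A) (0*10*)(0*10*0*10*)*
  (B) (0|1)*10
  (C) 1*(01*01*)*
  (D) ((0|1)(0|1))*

Check each option against the DFA on short strings; one disagreement eliminates an option:
  (A) (0*10*)(0*10*0*10*)*: on '1' the DFA goes q0 → q1 and rejects (q1 ∉ Accept), but the regex matches it → eliminate
  (B) (0|1)*10: agrees with the DFA on every string of length ≤ 6
  (C) 1*(01*01*)*: on ε the DFA stays in q0 and rejects (q0 ∉ Accept), but the regex matches it → eliminate
  (D) ((0|1)(0|1))*: on ε the DFA stays in q0 and rejects (q0 ∉ Accept), but the regex matches it → eliminate
Only (B) is consistent with the DFA.
(B) (0|1)*10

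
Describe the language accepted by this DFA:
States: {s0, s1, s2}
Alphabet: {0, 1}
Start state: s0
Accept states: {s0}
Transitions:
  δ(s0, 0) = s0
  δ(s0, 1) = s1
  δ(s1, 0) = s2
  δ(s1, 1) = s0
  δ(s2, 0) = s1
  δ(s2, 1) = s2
Testing a few strings:
  '1' → reject
  '01' → reject
  '10' → reject
  '001' → reject
State roles: s0=value ≡ 0 (mod 3); s1=value ≡ 1 (mod 3); s2=value ≡ 2 (mod 3)
All binary strings representing a multiple of 3 (read in base 2; leading zeros allowed and ε counts as 0)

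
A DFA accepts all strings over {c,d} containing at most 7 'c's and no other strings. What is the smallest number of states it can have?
By Myhill–Nerode, count the distinguishable equivalence classes: 9 classes — having seen 0, 1, …, 7, or >7 copies of 'c'; counts 0 through 7 are accepting and >7 is dead.
9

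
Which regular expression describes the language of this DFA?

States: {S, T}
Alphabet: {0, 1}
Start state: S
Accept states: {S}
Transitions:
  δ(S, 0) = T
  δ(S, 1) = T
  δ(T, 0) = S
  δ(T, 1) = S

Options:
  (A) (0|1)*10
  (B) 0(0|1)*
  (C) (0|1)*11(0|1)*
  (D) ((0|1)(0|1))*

Check each option against the DFA on short strings; one disagreement eliminates an option:
  (A) (0|1)*10: on ε the DFA stays in S and accepts (S ∈ Accept), but the regex does not match it → eliminate
  (B) 0(0|1)*: on ε the DFA stays in S and accepts (S ∈ Accept), but the regex does not match it → eliminate
  (C) (0|1)*11(0|1)*: on ε the DFA stays in S and accepts (S ∈ Accept), but the regex does not match it → eliminate
  (D) ((0|1)(0|1))*: agrees with the DFA on every string of length ≤ 6
Only (D) is consistent with the DFA.
(D) ((0|1)(0|1))*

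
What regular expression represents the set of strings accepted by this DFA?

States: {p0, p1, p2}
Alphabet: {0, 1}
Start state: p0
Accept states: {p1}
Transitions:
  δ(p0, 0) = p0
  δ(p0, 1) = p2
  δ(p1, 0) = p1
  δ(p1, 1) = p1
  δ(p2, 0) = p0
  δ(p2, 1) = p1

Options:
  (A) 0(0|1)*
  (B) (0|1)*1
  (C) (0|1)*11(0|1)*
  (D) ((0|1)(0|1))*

Check each option against the DFA on short strings; one disagreement eliminates an option:
  (A) 0(0|1)*: on '0' the DFA goes p0 → p0 and rejects (p0 ∉ Accept), but the regex matches it → eliminate
  (B) (0|1)*1: on '1' the DFA goes p0 → p2 and rejects (p2 ∉ Accept), but the regex matches it → eliminate
  (C) (0|1)*11(0|1)*: agrees with the DFA on every string of length ≤ 6
  (D) ((0|1)(0|1))*: on ε the DFA stays in p0 and rejects (p0 ∉ Accept), but the regex matches it → eliminate
Only (C) is consistent with the DFA.
(C) (0|1)*11(0|1)*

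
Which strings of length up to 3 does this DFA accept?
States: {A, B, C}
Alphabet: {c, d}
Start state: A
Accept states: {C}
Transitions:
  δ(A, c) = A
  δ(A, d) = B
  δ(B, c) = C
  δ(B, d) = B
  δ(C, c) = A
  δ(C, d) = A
dc, cdc, ddc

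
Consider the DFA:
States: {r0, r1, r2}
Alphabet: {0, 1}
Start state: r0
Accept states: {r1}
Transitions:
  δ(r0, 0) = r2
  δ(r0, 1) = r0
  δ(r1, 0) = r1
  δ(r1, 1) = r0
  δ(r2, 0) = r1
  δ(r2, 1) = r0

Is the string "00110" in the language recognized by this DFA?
Processing string "00110":
  r0 --0--> r2
  r2 --0--> r1
  r1 --1--> r0
  r0 --1--> r0
  r0 --0--> r2
Final state: r2
Accept states: {r1}
No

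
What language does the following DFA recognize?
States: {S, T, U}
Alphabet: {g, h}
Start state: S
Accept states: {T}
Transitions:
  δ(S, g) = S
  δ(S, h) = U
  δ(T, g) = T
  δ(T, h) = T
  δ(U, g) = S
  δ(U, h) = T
Testing a few strings:
  'h' → reject
  'ghgh' → reject
  'ghgg' → reject
  'hg' → reject
State roles: S=no progress toward hh; T=substring hh seen; U=one trailing h
All strings over {g,h} containing the substring hh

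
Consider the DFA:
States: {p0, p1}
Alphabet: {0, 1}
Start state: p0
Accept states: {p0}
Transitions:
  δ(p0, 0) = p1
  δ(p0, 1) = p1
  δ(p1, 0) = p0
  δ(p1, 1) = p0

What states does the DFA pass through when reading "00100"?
read '0': p0 → p1
  read '0': p1 → p0
  read '1': p0 → p1
  read '0': p1 → p0
  read '0': p0 → p1
p0 -> p1 -> p0 -> p1 -> p0 -> p1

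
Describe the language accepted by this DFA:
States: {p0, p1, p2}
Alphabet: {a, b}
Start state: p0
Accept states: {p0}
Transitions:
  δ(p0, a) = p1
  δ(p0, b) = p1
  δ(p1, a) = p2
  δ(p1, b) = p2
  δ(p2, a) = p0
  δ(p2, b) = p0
Testing a few strings:
  'abb' → accept
  'b' → reject
  'babb' → reject
  'abbb' → reject
State roles: p0=length ≡ 0 (mod 3); p1=length ≡ 1 (mod 3); p2=length ≡ 2 (mod 3)
All strings over {a,b} whose length is a multiple of 3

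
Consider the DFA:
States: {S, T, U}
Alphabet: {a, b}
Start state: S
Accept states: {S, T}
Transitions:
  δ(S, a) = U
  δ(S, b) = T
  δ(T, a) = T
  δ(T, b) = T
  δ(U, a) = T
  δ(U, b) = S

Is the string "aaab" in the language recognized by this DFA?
Processing string "aaab":
  S --a--> U
  U --a--> T
  T --a--> T
  T --b--> T
Final state: T
Accept states: {S, T}
Yes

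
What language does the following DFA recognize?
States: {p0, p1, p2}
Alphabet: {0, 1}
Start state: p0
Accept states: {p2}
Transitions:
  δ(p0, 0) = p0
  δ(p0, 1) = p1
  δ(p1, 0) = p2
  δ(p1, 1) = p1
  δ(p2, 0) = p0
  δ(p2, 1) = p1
Testing a few strings:
  '0101' → reject
  '1' → reject
  '011' → reject
  '1001' → reject
State roles: p0=no suffix match; p1=one trailing 1; p2=suffix is 10
All binary strings ending with 10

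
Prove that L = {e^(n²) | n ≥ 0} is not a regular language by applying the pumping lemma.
Assume L is regular with pumping length p. Idea: pumping adds a fixed amount, but gaps between consecutive squares grow.
Choose s = e^(p²) (length p² ≥ p). By the pumping lemma, s = xyz with |xy| ≤ p, |y| > 0, so |y| = k with 1 ≤ k ≤ p. Then |xy²z| = p²+k. Since p² < p²+k ≤ p²+p < (p+1)², the length p²+k lies strictly between consecutive squares, so it is not a perfect square and xy²z ∉ L.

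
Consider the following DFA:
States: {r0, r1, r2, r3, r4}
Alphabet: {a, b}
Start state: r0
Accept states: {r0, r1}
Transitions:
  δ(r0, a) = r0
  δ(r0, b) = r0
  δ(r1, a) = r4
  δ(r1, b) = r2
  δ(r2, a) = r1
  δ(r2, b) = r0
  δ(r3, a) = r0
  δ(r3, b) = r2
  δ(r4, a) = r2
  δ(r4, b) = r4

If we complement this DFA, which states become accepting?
Complement accept states = All states \ Original accept states
= {r0, r1, r2, r3, r4} \ {r0, r1}
{r2, r3, r4}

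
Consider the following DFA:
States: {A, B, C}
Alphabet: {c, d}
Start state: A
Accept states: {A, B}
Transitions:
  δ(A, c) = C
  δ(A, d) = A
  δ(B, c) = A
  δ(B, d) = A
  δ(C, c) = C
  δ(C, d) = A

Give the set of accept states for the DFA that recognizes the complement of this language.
Complement accept states = All states \ Original accept states
= {A, B, C} \ {A, B}
{C}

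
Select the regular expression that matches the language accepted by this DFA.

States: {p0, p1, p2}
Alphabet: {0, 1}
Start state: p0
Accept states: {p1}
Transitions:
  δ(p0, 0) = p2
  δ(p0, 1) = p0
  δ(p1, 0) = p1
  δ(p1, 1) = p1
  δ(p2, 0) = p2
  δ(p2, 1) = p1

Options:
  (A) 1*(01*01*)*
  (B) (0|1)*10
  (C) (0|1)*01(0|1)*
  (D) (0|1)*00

Check each option against the DFA on short strings; one disagreement eliminates an option:
  (A) 1*(01*01*)*: on ε the DFA stays in p0 and rejects (p0 ∉ Accept), but the regex matches it → eliminate
  (B) (0|1)*10: on '01' the DFA goes p0 → p2 → p1 and accepts (p1 ∈ Accept), but the regex does not match it → eliminate
  (C) (0|1)*01(0|1)*: agrees with the DFA on every string of length ≤ 6
  (D) (0|1)*00: on '00' the DFA goes p0 → p2 → p2 and rejects (p2 ∉ Accept), but the regex matches it → eliminate
Only (C) is consistent with the DFA.
(C) (0|1)*01(0|1)*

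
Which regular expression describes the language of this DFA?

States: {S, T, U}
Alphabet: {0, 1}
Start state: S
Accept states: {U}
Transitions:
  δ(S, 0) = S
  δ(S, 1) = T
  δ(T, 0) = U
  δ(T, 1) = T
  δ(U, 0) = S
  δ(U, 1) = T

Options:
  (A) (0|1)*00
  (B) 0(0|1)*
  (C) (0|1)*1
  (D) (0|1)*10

Check each option against the DFA on short strings; one disagreement eliminates an option:
  (A) (0|1)*00: on '00' the DFA goes S → S → S and rejects (S ∉ Accept), but the regex matches it → eliminate
  (B) 0(0|1)*: on '0' the DFA goes S → S and rejects (S ∉ Accept), but the regex matches it → eliminate
  (C) (0|1)*1: on '1' the DFA goes S → T and rejects (T ∉ Accept), but the regex matches it → eliminate
  (D) (0|1)*10: agrees with the DFA on every string of length ≤ 6
Only (D) is consistent with the DFA.
(D) (0|1)*10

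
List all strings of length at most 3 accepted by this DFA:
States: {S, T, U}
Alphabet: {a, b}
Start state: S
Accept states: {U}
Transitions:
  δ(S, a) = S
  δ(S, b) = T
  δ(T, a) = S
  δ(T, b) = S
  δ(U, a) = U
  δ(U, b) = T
None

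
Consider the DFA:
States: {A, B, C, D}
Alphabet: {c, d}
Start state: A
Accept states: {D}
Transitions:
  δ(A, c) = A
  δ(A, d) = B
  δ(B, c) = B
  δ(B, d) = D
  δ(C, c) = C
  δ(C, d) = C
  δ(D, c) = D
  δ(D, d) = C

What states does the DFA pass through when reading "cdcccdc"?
read 'c': A → A
  read 'd': A → B
  read 'c': B → B
  read 'c': B → B
  read 'c': B → B
  read 'd': B → D
  read 'c': D → D
A -> A -> B -> B -> B -> B -> D -> D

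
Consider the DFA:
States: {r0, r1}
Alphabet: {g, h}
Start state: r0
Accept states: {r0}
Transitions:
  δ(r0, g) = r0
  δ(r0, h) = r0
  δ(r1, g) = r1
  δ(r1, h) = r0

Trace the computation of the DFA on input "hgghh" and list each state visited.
read 'h': r0 → r0
  read 'g': r0 → r0
  read 'g': r0 → r0
  read 'h': r0 → r0
  read 'h': r0 → r0
r0 -> r0 -> r0 -> r0 -> r0 -> r0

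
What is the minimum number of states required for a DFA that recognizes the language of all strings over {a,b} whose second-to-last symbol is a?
By Myhill–Nerode, count the distinguishable equivalence classes: 2^2 = 4 classes — the DFA must remember the last 2 symbols read; every pair of distinct length-2 suffixes is distinguishable by some continuation.
4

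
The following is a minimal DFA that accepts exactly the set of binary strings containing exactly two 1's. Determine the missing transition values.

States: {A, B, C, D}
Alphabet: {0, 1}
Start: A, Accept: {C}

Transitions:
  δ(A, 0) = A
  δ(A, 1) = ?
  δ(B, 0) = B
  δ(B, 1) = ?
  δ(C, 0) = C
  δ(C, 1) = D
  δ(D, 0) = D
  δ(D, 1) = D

From the language and accept set, identify what each state tracks — A: zero 1's; B: one 1; C: two 1's; D: ≥ three 1's (dead).
Each missing δ(q, a) is the state matching the new tracked value after reading a.
δ(A, 1) = B; δ(B, 1) = C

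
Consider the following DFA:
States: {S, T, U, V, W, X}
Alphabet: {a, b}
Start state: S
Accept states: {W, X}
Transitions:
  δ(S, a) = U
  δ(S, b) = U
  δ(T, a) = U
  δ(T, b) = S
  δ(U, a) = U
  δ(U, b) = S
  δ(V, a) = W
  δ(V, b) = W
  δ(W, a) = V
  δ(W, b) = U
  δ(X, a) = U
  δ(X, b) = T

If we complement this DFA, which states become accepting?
Complement accept states = All states \ Original accept states
= {S, T, U, V, W, X} \ {W, X}
{S, T, U, V}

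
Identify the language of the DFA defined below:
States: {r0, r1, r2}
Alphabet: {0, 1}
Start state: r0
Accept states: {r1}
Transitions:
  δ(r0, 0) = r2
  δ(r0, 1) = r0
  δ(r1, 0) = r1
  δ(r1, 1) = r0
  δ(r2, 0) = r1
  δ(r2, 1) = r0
Testing a few strings:
  '0001' → reject
  '1001' → reject
  '1100' → accept
  '0010' → reject
State roles: r0=last symbol not 0; r1=two trailing 0's; r2=one trailing 0
All binary strings ending with 00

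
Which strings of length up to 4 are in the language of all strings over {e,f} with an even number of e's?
ε, f, ee, ff, eef, efe, fee, fff, eeee, eeff, efef, effe, feef, fefe, ffee, ffff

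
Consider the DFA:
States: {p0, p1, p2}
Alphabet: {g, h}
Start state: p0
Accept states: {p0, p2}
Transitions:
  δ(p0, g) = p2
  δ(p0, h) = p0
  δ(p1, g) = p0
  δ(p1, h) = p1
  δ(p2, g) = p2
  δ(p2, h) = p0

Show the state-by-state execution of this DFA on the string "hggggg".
read 'h': p0 → p0
  read 'g': p0 → p2
  read 'g': p2 → p2
  read 'g': p2 → p2
  read 'g': p2 → p2
  read 'g': p2 → p2
p0 -> p0 -> p2 -> p2 -> p2 -> p2 -> p2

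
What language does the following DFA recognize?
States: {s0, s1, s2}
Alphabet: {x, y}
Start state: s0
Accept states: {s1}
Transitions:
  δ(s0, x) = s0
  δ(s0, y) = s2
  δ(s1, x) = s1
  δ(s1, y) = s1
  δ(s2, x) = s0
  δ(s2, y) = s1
Testing a few strings:
  'xxyy' → accept
  'xyxx' → reject
  'yy' → accept
  'x' → reject
State roles: s0=no progress toward yy; s1=substring yy seen; s2=one trailing y
All strings over {x,y} containing the substring yy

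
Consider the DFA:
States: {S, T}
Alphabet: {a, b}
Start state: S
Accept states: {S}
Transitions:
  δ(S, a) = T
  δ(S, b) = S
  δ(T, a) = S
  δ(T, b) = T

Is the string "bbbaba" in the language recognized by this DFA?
Processing string "bbbaba":
  S --b--> S
  S --b--> S
  S --b--> S
  S --a--> T
  T --b--> T
  T --a--> S
Final state: S
Accept states: {S}
Yes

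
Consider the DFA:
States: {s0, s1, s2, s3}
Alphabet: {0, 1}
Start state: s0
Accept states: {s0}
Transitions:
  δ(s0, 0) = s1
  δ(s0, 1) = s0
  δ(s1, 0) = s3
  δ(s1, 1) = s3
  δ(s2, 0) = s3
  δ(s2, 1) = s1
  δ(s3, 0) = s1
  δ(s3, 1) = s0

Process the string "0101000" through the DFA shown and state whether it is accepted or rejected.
Processing string "0101000":
  s0 --0--> s1
  s1 --1--> s3
  s3 --0--> s1
  s1 --1--> s3
  s3 --0--> s1
  s1 --0--> s3
  s3 --0--> s1
Final state: s1
Accept states: {s0}
No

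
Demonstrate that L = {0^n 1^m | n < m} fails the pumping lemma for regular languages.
Assume L is regular with pumping length p. Idea: pumping up the 0-block makes the 0-count reach the 1-count.
Choose s = 0^p 1^(p+1) ∈ L. By the pumping lemma, s = xyz with |xy| ≤ p, |y| > 0, so y = 0^k with k ≥ 1. Then xy²z = 0^(p+k) 1^(p+1). Since p+k ≥ p+1, the number of 0's is no longer strictly less than the number of 1's, so xy²z ∉ L.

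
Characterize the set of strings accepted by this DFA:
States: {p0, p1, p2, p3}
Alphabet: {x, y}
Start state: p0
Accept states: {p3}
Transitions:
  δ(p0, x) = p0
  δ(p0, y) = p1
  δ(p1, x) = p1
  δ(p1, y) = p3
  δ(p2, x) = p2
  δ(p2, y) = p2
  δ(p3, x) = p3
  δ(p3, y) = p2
Testing a few strings:
  'x' → reject
  'xx' → reject
  'y' → reject
  'yyx' → accept
State roles: p0=zero y's; p1=one y; p2=≥ three y's (dead); p3=two y's
All strings over {x,y} containing exactly two y's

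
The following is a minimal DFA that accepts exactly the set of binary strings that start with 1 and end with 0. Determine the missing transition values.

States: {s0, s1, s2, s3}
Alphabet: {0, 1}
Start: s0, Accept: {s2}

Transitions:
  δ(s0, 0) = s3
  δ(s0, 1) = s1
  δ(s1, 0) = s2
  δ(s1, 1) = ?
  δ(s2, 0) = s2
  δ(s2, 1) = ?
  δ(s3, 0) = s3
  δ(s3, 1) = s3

From the language and accept set, identify what each state tracks — s0: no input read; s1: started with 1, last symbol 1; s2: started with 1, last symbol 0; s3: started with 0 (dead).
Each missing δ(q, a) is the state matching the new tracked value after reading a.
δ(s1, 1) = s1; δ(s2, 1) = s1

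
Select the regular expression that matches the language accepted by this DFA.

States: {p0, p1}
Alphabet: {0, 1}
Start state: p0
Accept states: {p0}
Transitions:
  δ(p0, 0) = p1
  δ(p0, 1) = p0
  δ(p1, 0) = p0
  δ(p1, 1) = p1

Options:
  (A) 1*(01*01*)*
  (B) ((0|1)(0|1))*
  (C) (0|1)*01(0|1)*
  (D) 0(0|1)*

Check each option against the DFA on short strings; one disagreement eliminates an option:
  (A) 1*(01*01*)*: agrees with the DFA on every string of length ≤ 6
  (B) ((0|1)(0|1))*: on '1' the DFA goes p0 → p0 and accepts (p0 ∈ Accept), but the regex does not match it → eliminate
  (C) (0|1)*01(0|1)*: on ε the DFA stays in p0 and accepts (p0 ∈ Accept), but the regex does not match it → eliminate
  (D) 0(0|1)*: on ε the DFA stays in p0 and accepts (p0 ∈ Accept), but the regex does not match it → eliminate
Only (A) is consistent with the DFA.
(A) 1*(01*01*)*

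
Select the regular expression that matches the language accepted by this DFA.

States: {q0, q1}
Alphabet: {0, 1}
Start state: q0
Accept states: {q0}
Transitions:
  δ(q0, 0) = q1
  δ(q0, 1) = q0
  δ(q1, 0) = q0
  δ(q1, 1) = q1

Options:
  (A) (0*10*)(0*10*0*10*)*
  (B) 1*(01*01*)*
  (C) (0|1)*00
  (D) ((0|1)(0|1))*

Check each option against the DFA on short strings; one disagreement eliminates an option:
  (A) (0*10*)(0*10*0*10*)*: on ε the DFA stays in q0 and accepts (q0 ∈ Accept), but the regex does not match it → eliminate
  (B) 1*(01*01*)*: agrees with the DFA on every string of length ≤ 6
  (C) (0|1)*00: on ε the DFA stays in q0 and accepts (q0 ∈ Accept), but the regex does not match it → eliminate
  (D) ((0|1)(0|1))*: on '1' the DFA goes q0 → q0 and accepts (q0 ∈ Accept), but the regex does not match it → eliminate
Only (B) is consistent with the DFA.
(B) 1*(01*01*)*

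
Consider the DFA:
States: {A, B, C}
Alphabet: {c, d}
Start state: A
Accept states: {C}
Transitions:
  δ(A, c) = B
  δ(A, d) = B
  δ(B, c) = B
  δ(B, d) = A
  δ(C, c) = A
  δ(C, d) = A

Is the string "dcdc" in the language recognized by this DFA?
Processing string "dcdc":
  A --d--> B
  B --c--> B
  B --d--> A
  A --c--> B
Final state: B
Accept states: {C}
No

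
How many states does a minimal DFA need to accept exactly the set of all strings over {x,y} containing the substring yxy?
By Myhill–Nerode, count the distinguishable equivalence classes: 4 classes — one per longest suffix of the input that is a prefix of 'yxy' (lengths 0 through 2), plus an absorbing 'already seen yxy' class.
4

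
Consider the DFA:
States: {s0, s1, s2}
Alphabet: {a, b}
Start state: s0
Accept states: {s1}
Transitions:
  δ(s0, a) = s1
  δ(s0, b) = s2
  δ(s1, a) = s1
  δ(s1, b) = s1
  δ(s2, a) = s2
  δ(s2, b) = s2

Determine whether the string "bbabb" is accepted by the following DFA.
Processing string "bbabb":
  s0 --b--> s2
  s2 --b--> s2
  s2 --a--> s2
  s2 --b--> s2
  s2 --b--> s2
Final state: s2
Accept states: {s1}
No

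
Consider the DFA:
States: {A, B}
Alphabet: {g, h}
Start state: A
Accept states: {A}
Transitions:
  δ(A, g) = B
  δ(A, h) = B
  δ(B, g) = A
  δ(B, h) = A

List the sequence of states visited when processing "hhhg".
read 'h': A → B
  read 'h': B → A
  read 'h': A → B
  read 'g': B → A
A -> B -> A -> B -> A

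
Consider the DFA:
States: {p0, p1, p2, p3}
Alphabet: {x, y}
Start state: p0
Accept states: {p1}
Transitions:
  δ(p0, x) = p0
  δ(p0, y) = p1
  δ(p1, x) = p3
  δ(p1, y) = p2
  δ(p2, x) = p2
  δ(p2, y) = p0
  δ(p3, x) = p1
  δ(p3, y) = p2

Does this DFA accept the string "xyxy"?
Processing string "xyxy":
  p0 --x--> p0
  p0 --y--> p1
  p1 --x--> p3
  p3 --y--> p2
Final state: p2
Accept states: {p1}
No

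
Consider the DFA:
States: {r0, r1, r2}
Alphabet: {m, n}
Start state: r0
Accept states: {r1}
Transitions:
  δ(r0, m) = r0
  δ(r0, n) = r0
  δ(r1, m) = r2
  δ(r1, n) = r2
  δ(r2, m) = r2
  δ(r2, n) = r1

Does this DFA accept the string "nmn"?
Processing string "nmn":
  r0 --n--> r0
  r0 --m--> r0
  r0 --n--> r0
Final state: r0
Accept states: {r1}
No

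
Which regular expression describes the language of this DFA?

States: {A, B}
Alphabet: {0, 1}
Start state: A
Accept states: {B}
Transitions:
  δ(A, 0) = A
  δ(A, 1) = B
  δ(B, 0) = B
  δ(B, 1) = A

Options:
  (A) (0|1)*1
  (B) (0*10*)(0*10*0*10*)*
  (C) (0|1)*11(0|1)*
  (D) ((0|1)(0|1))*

Check each option against the DFA on short strings; one disagreement eliminates an option:
  (A) (0|1)*1: on '10' the DFA goes A → B → B and accepts (B ∈ Accept), but the regex does not match it → eliminate
  (B) (0*10*)(0*10*0*10*)*: agrees with the DFA on every string of length ≤ 6
  (C) (0|1)*11(0|1)*: on '1' the DFA goes A → B and accepts (B ∈ Accept), but the regex does not match it → eliminate
  (D) ((0|1)(0|1))*: on ε the DFA stays in A and rejects (A ∉ Accept), but the regex matches it → eliminate
Only (B) is consistent with the DFA.
(B) (0*10*)(0*10*0*10*)*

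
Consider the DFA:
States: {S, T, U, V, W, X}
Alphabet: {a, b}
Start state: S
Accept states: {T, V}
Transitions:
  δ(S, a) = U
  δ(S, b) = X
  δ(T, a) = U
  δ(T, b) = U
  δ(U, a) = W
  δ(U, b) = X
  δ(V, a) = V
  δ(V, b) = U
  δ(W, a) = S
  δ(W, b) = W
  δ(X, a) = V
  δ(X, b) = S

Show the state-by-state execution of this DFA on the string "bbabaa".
read 'b': S → X
  read 'b': X → S
  read 'a': S → U
  read 'b': U → X
  read 'a': X → V
  read 'a': V → V
S -> X -> S -> U -> X -> V -> V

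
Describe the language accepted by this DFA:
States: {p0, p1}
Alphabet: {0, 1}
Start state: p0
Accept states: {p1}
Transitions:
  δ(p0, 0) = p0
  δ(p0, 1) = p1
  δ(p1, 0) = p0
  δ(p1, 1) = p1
Testing a few strings:
  '0' → reject
  '110' → reject
  '1' → accept
  '01' → accept
State roles: p0=last symbol not 1; p1=last symbol is 1
All binary strings ending with 1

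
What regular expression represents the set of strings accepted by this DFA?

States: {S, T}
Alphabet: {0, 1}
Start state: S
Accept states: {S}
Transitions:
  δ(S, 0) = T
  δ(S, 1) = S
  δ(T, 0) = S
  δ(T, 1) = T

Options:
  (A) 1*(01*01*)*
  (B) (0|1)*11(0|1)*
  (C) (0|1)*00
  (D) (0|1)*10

Check each option against the DFA on short strings; one disagreement eliminates an option:
  (A) 1*(01*01*)*: agrees with the DFA on every string of length ≤ 6
  (B) (0|1)*11(0|1)*: on ε the DFA stays in S and accepts (S ∈ Accept), but the regex does not match it → eliminate
  (C) (0|1)*00: on ε the DFA stays in S and accepts (S ∈ Accept), but the regex does not match it → eliminate
  (D) (0|1)*10: on ε the DFA stays in S and accepts (S ∈ Accept), but the regex does not match it → eliminate
Only (A) is consistent with the DFA.
(A) 1*(01*01*)*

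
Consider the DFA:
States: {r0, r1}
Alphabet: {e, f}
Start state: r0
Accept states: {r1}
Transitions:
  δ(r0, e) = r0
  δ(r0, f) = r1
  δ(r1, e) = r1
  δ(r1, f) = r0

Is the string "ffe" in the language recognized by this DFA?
Processing string "ffe":
  r0 --f--> r1
  r1 --f--> r0
  r0 --e--> r0
Final state: r0
Accept states: {r1}
No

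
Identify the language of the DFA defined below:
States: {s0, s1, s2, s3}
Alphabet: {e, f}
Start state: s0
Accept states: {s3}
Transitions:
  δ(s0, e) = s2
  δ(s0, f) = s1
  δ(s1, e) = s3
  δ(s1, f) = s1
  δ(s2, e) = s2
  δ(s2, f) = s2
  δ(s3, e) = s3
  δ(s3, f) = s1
Testing a few strings:
  'eefe' → reject
  'fffe' → accept
  'eee' → reject
  'ffff' → reject
State roles: s0=no input read; s1=started with f, last symbol f; s2=started with e (dead); s3=started with f, last symbol e
All strings over {e,f} that start with f and end with e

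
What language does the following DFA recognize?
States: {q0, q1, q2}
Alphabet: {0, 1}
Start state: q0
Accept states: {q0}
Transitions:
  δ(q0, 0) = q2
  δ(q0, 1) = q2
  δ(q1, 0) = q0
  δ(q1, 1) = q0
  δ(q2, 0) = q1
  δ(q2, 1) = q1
Testing a few strings:
  '00' → reject
  '0' → reject
  '100' → accept
  '110' → accept
State roles: q0=length ≡ 0 (mod 3); q1=length ≡ 2 (mod 3); q2=length ≡ 1 (mod 3)
All binary strings whose length is a multiple of 3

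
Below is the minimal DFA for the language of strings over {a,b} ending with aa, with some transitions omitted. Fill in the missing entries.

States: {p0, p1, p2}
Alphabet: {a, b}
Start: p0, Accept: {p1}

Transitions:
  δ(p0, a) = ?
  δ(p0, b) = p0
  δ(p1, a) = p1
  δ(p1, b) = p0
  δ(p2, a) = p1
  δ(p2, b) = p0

From the language and accept set, identify what each state tracks — p0: last symbol not a; p1: two trailing a's; p2: one trailing a.
Each missing δ(q, a) is the state matching the new tracked value after reading a.
δ(p0, a) = p2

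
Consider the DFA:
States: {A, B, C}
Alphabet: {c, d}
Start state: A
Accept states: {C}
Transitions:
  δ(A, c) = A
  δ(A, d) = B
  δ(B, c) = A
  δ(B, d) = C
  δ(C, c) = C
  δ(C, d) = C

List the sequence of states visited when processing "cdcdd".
read 'c': A → A
  read 'd': A → B
  read 'c': B → A
  read 'd': A → B
  read 'd': B → C
A -> A -> B -> A -> B -> C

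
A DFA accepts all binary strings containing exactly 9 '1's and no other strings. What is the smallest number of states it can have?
By Myhill–Nerode, count the distinguishable equivalence classes: 11 classes — having seen 0, 1, …, 9, or >9 copies of '1'; the count-9 class is the only accepting one and >9 is dead.
11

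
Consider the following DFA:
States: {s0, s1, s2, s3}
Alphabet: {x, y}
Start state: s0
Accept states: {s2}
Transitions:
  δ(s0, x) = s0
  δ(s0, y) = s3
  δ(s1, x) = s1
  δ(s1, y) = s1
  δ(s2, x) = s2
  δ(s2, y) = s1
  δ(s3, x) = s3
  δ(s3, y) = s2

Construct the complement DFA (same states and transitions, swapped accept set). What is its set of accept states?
Complement accept states = All states \ Original accept states
= {s0, s1, s2, s3} \ {s2}
{s0, s1, s3}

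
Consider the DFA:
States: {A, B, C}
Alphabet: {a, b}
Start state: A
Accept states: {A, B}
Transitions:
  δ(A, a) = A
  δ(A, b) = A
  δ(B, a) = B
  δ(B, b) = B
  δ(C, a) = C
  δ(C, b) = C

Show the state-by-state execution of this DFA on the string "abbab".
read 'a': A → A
  read 'b': A → A
  read 'b': A → A
  read 'a': A → A
  read 'b': A → A
A -> A -> A -> A -> A -> A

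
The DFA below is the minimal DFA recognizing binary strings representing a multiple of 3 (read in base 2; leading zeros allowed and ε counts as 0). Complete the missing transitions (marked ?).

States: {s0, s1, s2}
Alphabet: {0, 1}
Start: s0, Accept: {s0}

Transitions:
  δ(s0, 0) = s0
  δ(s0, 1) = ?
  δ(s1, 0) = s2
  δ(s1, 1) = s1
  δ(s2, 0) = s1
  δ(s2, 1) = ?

From the language and accept set, identify what each state tracks — s0: value ≡ 0 (mod 3); s1: value ≡ 2 (mod 3); s2: value ≡ 1 (mod 3).
Each missing δ(q, a) is the state matching the new tracked value after reading a.
δ(s0, 1) = s2; δ(s2, 1) = s0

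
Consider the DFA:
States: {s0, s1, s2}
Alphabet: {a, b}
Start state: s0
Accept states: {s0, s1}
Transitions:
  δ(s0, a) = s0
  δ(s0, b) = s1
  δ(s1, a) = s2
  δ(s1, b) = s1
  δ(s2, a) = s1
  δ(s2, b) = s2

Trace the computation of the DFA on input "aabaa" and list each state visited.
read 'a': s0 → s0
  read 'a': s0 → s0
  read 'b': s0 → s1
  read 'a': s1 → s2
  read 'a': s2 → s1
s0 -> s0 -> s0 -> s1 -> s2 -> s1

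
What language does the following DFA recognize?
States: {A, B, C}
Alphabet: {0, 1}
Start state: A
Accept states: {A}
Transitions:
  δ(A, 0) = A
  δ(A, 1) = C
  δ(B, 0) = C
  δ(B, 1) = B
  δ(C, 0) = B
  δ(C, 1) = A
Testing a few strings:
  '1' → reject
  '10' → reject
  '0001' → reject
  '0' → accept
State roles: A=value ≡ 0 (mod 3); B=value ≡ 2 (mod 3); C=value ≡ 1 (mod 3)
All binary strings representing a multiple of 3 (read in base 2; leading zeros allowed and ε counts as 0)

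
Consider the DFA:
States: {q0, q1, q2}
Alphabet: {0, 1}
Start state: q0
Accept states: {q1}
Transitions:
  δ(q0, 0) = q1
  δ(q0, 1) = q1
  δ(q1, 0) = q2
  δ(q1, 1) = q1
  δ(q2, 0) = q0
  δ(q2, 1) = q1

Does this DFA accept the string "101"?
Processing string "101":
  q0 --1--> q1
  q1 --0--> q2
  q2 --1--> q1
Final state: q1
Accept states: {q1}
Yes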